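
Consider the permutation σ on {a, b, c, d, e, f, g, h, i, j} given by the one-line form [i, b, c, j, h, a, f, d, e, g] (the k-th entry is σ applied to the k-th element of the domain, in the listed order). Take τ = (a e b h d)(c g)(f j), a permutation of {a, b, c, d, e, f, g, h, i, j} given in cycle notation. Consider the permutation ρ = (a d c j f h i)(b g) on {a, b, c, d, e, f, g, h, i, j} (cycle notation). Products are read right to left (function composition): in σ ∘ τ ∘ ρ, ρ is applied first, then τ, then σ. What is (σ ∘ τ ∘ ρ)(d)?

f

Apply the permutations in order: ρ(d) = c, then τ(c) = g, then σ(g) = f. So (σ ∘ τ ∘ ρ)(d) = f.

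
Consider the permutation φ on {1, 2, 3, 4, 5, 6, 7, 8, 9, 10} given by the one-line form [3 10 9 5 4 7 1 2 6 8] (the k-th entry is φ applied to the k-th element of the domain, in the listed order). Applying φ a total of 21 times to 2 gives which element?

2

Tracing 2 → 10 → … returns to 2 after 3 steps, so 2 lies in a 3-cycle (2 10 8).
Powers repeat with period 3 on this cycle, and 21 mod 3 = 0, so φ^21(2) = φ^0(2).
So φ^21(2) = 2.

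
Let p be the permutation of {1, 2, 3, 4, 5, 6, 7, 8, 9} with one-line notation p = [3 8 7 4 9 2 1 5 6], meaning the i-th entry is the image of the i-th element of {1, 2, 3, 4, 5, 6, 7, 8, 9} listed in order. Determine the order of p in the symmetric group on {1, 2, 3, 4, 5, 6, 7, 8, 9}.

Decomposing into disjoint cycles gives cycle lengths 5, 3, 1.
The order is lcm(5, 3) = 15.

15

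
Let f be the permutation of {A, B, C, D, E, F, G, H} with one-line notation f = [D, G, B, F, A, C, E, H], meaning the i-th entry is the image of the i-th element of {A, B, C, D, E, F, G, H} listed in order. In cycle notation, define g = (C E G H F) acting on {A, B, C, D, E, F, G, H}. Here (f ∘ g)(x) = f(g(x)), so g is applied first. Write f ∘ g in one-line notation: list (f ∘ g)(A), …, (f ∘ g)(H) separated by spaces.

(f ∘ g)(x) = f(g(x)). Computing each image: f(g(A)) = f(A) = D, f(g(B)) = f(B) = G, f(g(C)) = f(E) = A, f(g(D)) = f(D) = F, f(g(E)) = f(G) = E, f(g(F)) = f(C) = B, f(g(G)) = f(H) = H, f(g(H)) = f(F) = C.
Hence f ∘ g = [D G A F E B H C].

D G A F E B H C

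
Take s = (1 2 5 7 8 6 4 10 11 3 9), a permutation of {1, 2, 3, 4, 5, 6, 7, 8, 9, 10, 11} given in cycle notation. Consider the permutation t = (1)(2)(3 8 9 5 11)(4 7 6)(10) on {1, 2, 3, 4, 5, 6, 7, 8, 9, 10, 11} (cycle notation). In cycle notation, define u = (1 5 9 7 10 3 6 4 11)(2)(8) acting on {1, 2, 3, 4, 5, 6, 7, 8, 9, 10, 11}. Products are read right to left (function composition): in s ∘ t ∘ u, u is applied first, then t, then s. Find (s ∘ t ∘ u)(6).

Chase 6: u(6) = 4; t(4) = 7; s(7) = 8. Hence (s ∘ t ∘ u)(6) = 8.

8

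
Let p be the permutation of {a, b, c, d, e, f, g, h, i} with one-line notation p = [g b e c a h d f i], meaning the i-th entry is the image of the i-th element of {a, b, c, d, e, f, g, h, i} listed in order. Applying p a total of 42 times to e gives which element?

Tracing e → a → … returns to e after 5 steps, so e lies in a 5-cycle (a, g, d, c, e).
On a 5-cycle, p^5 is the identity, so p^42 = p^2 there (42 ≡ 2 mod 5).
Advancing 2 steps from e: e → a → g.

g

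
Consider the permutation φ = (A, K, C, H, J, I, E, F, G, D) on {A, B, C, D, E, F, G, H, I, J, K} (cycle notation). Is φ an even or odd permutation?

odd

The cycle lengths are 10, 1.
A cycle of length ℓ contributes ℓ−1 transpositions, so φ is a product of 9 transpositions — odd.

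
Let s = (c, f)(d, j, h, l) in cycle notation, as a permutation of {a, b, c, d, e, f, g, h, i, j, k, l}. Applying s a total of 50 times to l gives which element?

j

l lies in the 4-cycle (d, j, h, l).
Powers repeat with period 4 on this cycle, and 50 mod 4 = 2, so s^50(l) = s^2(l).
Advancing 2 steps from l: l → d → j.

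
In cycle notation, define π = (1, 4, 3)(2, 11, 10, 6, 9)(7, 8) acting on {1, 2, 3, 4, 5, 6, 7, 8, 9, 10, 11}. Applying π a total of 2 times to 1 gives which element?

3

1 lies in the 3-cycle (1, 4, 3).
Advancing 2 steps from 1: 1 → 4 → 3.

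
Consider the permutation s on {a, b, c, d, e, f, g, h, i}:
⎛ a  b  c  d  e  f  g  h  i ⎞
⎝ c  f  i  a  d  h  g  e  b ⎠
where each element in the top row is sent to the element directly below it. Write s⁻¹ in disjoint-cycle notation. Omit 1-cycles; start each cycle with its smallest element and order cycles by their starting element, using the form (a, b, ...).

(a, d, e, h, f, b, i, c)

First write s in disjoint cycles: (a, c, i, b, f, h, e, d).
The inverse reverses every cycle; in canonical form, s⁻¹ = (a, d, e, h, f, b, i, c).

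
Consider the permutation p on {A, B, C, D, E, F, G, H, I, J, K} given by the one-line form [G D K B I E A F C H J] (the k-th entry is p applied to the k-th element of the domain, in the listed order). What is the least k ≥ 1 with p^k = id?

Decomposing into disjoint cycles gives cycle lengths 7, 2, 2.
Since disjoint cycles commute, ord(p) = lcm(7, 2, 2) = 14.

14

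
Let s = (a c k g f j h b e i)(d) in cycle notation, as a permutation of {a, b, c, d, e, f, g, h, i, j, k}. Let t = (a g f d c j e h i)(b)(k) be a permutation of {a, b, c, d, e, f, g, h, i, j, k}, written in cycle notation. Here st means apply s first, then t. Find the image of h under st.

b

s(h) = b, then t(b) = b; composing gives (st)(h) = b.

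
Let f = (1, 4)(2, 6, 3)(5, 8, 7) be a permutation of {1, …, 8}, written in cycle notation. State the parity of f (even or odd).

The cycle lengths are 3, 3, 2.
A cycle is odd iff its length is even; f has 1 even-length cycle, so sgn(f) = (−1)^1 and f is odd.

odd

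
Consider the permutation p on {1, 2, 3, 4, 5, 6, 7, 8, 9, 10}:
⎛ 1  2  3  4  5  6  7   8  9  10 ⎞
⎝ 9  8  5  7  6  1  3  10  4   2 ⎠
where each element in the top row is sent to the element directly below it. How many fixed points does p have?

No element satisfies p(x) = x, so there are 0 fixed points.

0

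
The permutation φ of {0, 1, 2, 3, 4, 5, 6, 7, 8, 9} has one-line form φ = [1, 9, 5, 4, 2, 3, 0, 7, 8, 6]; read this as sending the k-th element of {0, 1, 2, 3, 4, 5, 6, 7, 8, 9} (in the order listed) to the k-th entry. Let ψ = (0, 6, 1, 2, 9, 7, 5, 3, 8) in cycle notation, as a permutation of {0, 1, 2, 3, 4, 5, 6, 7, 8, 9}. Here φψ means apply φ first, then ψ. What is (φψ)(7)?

First apply φ: φ(7) = 7, then ψ(7) = 5. Thus (φψ)(7) = 5.

5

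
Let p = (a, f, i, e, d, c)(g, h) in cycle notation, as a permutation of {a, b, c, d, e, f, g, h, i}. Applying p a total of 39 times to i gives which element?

c

i lies in the 6-cycle (a, f, i, e, d, c).
Since the cycle has length 6, p^39 acts on it the same as p^3 (39 mod 6 = 3).
Stepping 3 places around the cycle: i → e → d → c.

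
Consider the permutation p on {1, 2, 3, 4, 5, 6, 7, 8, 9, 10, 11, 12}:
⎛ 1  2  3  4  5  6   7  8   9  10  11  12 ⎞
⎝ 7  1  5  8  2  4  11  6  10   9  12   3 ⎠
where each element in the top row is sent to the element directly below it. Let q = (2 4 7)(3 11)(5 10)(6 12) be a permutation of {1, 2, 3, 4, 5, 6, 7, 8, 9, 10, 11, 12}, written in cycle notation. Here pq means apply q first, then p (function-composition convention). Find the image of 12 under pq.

(pq)(12) = p(q(12)). q(12) = 6, then p(6) = 4. So (pq)(12) = 4.

4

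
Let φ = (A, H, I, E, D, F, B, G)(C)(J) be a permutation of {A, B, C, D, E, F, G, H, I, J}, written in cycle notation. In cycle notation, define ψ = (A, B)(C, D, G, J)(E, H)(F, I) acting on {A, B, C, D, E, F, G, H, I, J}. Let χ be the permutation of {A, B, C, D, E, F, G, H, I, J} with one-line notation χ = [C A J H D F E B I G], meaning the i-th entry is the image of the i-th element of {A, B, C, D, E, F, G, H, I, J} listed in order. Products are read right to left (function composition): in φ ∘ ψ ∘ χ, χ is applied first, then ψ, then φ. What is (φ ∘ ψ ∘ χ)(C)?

C

Chase C: χ(C) = J; ψ(J) = C; φ(C) = C. Hence (φ ∘ ψ ∘ χ)(C) = C.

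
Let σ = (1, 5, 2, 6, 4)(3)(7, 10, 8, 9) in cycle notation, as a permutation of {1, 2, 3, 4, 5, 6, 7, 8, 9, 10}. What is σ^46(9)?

10

9 lies in the 4-cycle (7, 10, 8, 9).
Since the cycle has length 4, σ^46 acts on it the same as σ^2 (46 mod 4 = 2).
Advancing 2 steps from 9: 9 → 7 → 10.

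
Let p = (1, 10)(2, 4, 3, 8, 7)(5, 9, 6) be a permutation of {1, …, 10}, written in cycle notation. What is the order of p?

30

The disjoint cycles have lengths 5, 3, 2.
The order is lcm(5, 3, 2) = 30.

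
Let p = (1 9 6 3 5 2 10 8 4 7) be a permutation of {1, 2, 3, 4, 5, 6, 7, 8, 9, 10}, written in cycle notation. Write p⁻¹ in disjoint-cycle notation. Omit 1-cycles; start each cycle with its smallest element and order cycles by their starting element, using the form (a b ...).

(1 7 4 8 10 2 5 3 6 9)

Inverting a permutation written in cycle notation just reverses the order within every cycle.
After reversing and putting each cycle's least element first, p⁻¹ = (1 7 4 8 10 2 5 3 6 9).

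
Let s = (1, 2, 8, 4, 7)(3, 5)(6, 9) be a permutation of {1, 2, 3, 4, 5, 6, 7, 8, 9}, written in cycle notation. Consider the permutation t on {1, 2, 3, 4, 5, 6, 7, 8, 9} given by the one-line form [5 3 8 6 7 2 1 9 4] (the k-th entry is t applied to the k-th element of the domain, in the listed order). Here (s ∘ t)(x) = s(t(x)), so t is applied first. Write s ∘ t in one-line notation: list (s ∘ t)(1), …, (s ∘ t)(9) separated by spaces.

3 5 4 9 1 8 2 6 7

Chase each element through t then s: 1 → 5 → 3; 2 → 3 → 5; 3 → 8 → 4; 4 → 6 → 9; 5 → 7 → 1; 6 → 2 → 8; 7 → 1 → 2; 8 → 9 → 6; 9 → 4 → 7.
Collecting the images, s ∘ t = [3 5 4 9 1 8 2 6 7].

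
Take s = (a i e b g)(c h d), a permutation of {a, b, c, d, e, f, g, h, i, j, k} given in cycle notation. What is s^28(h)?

h lies in the 3-cycle (c h d).
Powers repeat with period 3 on this cycle, and 28 mod 3 = 1, so s^28(h) = s^1(h).
Advancing 1 step from h: h → d.

d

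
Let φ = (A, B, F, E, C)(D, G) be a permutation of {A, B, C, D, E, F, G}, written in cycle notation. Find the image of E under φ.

E appears in (A, B, F, E, C); the next entry (wrapping around) is C.

C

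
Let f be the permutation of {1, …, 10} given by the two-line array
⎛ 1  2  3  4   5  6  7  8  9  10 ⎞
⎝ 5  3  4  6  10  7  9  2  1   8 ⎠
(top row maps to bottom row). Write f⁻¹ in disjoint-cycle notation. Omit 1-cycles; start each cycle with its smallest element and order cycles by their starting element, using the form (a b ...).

The cycle decomposition of f is (1 5 10 8 2 3 4 6 7 9).
The inverse reverses every cycle; in canonical form, f⁻¹ = (1 9 7 6 4 3 2 8 10 5).

(1 9 7 6 4 3 2 8 10 5)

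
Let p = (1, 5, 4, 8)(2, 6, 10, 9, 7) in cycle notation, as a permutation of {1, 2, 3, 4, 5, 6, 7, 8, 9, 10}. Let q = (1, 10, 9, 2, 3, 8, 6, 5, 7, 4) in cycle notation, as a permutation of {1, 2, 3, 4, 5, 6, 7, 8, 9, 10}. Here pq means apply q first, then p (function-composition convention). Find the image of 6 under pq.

4

q(6) = 5, then p(5) = 4; composing gives (pq)(6) = 4.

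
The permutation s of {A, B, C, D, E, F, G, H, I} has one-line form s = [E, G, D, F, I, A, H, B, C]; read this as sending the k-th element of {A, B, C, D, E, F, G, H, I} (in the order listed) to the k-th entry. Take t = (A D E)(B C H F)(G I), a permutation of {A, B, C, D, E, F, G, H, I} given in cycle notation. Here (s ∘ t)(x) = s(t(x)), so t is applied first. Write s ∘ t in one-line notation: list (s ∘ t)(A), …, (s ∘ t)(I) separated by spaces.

F D B I E G C A H

(s ∘ t)(x) = s(t(x)). Computing each image: s(t(A)) = s(D) = F, s(t(B)) = s(C) = D, s(t(C)) = s(H) = B, s(t(D)) = s(E) = I, s(t(E)) = s(A) = E, s(t(F)) = s(B) = G, s(t(G)) = s(I) = C, s(t(H)) = s(F) = A, s(t(I)) = s(G) = H.
Hence s ∘ t = [F D B I E G C A H].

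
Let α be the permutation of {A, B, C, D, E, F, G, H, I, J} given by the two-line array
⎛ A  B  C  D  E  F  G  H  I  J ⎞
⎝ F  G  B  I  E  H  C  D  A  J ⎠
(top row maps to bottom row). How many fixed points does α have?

The fixed points (elements with α(x) = x) are {E, J}, so there are 2.

2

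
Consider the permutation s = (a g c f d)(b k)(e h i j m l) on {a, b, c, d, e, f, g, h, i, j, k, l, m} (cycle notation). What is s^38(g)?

d

g lies in the 5-cycle (a g c f d).
On a 5-cycle, s^5 is the identity, so s^38 = s^3 there (38 ≡ 3 mod 5).
Advancing 3 steps from g: g → c → f → d.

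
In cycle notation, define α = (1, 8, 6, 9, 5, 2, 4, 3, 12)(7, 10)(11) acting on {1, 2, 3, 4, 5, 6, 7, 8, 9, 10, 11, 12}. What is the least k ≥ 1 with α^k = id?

The cycle type of α is (9, 2, 1).
The order is lcm(9, 2) = 18.

18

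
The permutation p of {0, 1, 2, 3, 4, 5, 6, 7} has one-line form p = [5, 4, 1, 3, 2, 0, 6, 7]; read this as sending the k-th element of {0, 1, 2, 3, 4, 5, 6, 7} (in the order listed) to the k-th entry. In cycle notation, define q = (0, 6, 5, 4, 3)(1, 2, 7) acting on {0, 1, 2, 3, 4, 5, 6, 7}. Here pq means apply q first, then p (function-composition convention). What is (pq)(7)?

(pq)(7) = p(q(7)). q(7) = 1, then p(1) = 4. So (pq)(7) = 4.

4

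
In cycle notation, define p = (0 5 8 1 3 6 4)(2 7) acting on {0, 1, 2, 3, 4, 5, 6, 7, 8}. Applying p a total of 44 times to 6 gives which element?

6 lies in the 7-cycle (0 5 8 1 3 6 4).
On a 7-cycle, p^7 is the identity, so p^44 = p^2 there (44 ≡ 2 mod 7).
Stepping 2 places around the cycle: 6 → 4 → 0.

0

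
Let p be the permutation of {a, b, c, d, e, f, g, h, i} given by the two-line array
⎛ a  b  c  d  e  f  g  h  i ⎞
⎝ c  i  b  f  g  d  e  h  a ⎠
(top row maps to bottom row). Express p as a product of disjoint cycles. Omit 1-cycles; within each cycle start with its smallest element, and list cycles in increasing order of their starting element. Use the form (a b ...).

(a c b i)(d f)(e g)

From a: a → c → b → i → a, closing the cycle (a c b i).
Continuing from each remaining unvisited element yields (a c b i)(d f)(e g).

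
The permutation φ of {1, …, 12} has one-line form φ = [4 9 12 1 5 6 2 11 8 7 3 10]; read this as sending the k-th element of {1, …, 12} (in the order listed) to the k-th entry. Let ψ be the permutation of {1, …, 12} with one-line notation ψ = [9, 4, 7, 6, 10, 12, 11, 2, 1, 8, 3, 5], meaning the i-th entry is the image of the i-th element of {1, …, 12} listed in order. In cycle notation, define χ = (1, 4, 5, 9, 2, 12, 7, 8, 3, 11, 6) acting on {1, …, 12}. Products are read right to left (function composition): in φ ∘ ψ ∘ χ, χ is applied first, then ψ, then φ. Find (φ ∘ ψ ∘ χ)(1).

(φ ∘ ψ ∘ χ)(1) = φ(ψ(χ(1))). χ(1) = 4, then ψ(4) = 6, then φ(6) = 6, so the result is 6.

6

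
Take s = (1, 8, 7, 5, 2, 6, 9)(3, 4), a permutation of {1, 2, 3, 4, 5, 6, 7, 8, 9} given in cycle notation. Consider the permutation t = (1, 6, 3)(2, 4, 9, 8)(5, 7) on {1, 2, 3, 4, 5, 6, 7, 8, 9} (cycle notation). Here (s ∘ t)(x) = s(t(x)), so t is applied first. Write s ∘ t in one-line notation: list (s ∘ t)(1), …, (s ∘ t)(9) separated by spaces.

For each element, apply t then s: 1 → 6 → 9; 2 → 4 → 3; 3 → 1 → 8; 4 → 9 → 1; 5 → 7 → 5; 6 → 3 → 4; 7 → 5 → 2; 8 → 2 → 6; 9 → 8 → 7.
Collecting the images, s ∘ t = [9 3 8 1 5 4 2 6 7].

9 3 8 1 5 4 2 6 7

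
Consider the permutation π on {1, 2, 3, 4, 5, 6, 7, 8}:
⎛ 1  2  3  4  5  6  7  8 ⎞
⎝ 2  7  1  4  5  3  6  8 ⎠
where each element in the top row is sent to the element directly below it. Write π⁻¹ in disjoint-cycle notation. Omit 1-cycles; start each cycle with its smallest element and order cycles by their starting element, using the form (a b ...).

First write π in disjoint cycles: (1 2 7 6 3).
The inverse reverses every cycle; in canonical form, π⁻¹ = (1 3 6 7 2).

(1 3 6 7 2)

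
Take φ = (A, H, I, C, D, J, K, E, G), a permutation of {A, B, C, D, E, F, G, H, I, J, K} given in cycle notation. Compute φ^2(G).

H

G lies in the 9-cycle (A, H, I, C, D, J, K, E, G).
Advancing 2 steps from G: G → A → H.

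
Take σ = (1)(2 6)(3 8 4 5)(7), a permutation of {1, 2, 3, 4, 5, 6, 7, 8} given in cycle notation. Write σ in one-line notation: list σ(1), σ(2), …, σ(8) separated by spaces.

1 6 8 5 3 2 7 4

Each element maps to the next entry in its cycle (wrapping to the front): 1→1, 2→6, 3→8, 4→5, 5→3, 6→2, 7→7, 8→4.
So the one-line form is 1 6 8 5 3 2 7 4.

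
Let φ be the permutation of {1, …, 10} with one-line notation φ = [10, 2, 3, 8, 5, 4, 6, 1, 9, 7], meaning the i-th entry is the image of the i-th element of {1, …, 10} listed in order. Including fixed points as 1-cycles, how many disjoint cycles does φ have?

5

The cycle decomposition is (1 10 7 6 4 8)(2)(3)(5)(9), which has 5 cycles (counting 1-cycles).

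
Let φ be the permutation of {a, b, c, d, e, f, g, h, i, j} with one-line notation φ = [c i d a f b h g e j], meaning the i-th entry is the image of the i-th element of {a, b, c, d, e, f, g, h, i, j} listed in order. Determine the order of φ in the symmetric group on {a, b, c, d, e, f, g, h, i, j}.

Decomposing into disjoint cycles gives cycle lengths 4, 3, 2, 1.
The order is lcm(4, 3, 2) = 12.

12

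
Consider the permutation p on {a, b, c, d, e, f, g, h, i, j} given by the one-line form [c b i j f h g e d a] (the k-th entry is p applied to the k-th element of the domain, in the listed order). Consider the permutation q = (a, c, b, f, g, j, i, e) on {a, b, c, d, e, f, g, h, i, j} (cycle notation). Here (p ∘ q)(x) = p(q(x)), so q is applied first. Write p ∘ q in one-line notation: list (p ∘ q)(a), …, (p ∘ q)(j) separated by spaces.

Chase each element through q then p: a → c → i; b → f → h; c → b → b; d → d → j; e → a → c; f → g → g; g → j → a; h → h → e; i → e → f; j → i → d.
Collecting the images, p ∘ q = [i h b j c g a e f d].

i h b j c g a e f d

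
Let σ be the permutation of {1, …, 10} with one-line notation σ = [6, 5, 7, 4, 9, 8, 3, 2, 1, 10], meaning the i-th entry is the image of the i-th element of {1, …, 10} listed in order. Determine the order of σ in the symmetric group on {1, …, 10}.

The disjoint-cycle form of σ has cycle lengths 6, 2, 1, 1.
The order is lcm(6, 2) = 6.

6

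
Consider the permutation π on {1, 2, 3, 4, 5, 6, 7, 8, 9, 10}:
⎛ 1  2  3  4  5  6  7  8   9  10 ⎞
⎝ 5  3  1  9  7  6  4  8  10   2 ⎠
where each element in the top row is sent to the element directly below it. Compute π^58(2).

Tracing 2 → 3 → … returns to 2 after 8 steps, so 2 lies in an 8-cycle (1, 5, 7, 4, 9, 10, 2, 3).
Since the cycle has length 8, π^58 acts on it the same as π^2 (58 mod 8 = 2).
Advancing 2 steps from 2: 2 → 3 → 1.

1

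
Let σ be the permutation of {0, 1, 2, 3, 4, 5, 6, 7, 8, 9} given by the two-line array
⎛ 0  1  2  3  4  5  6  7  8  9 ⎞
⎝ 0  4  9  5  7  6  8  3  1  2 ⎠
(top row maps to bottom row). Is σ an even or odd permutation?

odd

In disjoint-cycle form the cycle lengths are 7, 2, 1.
A cycle is odd iff its length is even; σ has 1 even-length cycle, so sgn(σ) = (−1)^1 and σ is odd.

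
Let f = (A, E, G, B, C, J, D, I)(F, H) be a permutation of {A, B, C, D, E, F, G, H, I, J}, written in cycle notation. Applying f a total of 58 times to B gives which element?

B lies in the 8-cycle (A, E, G, B, C, J, D, I).
On an 8-cycle, f^8 is the identity, so f^58 = f^2 there (58 ≡ 2 mod 8).
Stepping 2 places around the cycle: B → C → J.

J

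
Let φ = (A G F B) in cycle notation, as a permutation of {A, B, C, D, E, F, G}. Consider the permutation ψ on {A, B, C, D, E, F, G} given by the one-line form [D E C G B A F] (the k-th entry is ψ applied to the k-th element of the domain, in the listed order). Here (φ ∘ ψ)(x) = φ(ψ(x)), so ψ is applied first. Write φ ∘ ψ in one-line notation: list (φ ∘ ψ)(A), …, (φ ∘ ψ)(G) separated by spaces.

(φ ∘ ψ)(x) = φ(ψ(x)). Computing each image: φ(ψ(A)) = φ(D) = D, φ(ψ(B)) = φ(E) = E, φ(ψ(C)) = φ(C) = C, φ(ψ(D)) = φ(G) = F, φ(ψ(E)) = φ(B) = A, φ(ψ(F)) = φ(A) = G, φ(ψ(G)) = φ(F) = B.
Hence φ ∘ ψ = [D E C F A G B].

D E C F A G B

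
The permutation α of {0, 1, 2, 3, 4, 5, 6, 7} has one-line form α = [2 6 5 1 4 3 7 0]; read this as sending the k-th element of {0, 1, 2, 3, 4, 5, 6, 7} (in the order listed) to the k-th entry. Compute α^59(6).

Tracing 6 → 7 → … returns to 6 after 7 steps, so 6 lies in a 7-cycle (0, 2, 5, 3, 1, 6, 7).
On a 7-cycle, α^7 is the identity, so α^59 = α^3 there (59 ≡ 3 mod 7).
Stepping 3 places around the cycle: 6 → 7 → 0 → 2.

2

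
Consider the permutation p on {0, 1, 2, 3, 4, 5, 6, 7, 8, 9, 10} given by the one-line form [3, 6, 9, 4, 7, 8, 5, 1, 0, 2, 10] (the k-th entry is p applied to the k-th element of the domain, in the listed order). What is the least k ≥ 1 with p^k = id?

8

The disjoint-cycle form of p has cycle lengths 8, 2, 1.
The order is lcm(8, 2) = 8.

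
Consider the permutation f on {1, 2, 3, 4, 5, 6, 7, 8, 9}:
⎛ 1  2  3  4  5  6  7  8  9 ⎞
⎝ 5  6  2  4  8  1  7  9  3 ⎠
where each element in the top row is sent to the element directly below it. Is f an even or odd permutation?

even

In disjoint-cycle form the cycle lengths are 7, 1, 1.
A cycle is odd iff its length is even; f has 0 even-length cycles, so sgn(f) = (−1)^0 and f is even.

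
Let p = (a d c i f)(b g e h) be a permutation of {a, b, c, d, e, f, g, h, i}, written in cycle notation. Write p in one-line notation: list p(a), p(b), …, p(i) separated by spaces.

d g i c h a e b f

Reading each image from the cycles: a→d, b→g, c→i, d→c, e→h, f→a, g→e, h→b, i→f.
So the one-line form is d g i c h a e b f.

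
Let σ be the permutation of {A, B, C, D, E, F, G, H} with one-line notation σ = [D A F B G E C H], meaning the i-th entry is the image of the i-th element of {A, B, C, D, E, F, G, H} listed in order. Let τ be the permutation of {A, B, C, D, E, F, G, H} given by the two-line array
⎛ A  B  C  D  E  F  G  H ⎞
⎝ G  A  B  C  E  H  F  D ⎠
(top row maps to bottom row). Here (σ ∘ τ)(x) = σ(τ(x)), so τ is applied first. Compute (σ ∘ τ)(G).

E

First apply τ: τ(G) = F, then σ(F) = E. Thus (σ ∘ τ)(G) = E.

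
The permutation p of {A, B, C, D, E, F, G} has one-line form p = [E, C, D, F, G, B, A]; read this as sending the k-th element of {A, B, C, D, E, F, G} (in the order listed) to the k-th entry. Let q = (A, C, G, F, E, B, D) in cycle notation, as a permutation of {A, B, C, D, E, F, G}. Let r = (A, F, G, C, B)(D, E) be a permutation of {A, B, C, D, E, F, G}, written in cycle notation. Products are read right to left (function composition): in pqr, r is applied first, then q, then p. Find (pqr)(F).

Chase F: r(F) = G; q(G) = F; p(F) = B. Hence (pqr)(F) = B.

B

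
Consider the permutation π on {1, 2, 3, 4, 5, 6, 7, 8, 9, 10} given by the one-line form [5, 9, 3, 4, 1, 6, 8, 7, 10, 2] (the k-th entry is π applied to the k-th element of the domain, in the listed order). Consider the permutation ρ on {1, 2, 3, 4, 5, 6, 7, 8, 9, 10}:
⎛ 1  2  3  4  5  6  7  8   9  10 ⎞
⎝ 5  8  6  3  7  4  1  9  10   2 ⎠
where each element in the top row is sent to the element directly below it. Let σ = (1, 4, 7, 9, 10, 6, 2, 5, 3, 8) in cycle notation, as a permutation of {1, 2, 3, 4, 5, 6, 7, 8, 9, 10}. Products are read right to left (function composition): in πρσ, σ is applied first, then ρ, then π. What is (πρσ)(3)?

Chase 3: σ(3) = 8; ρ(8) = 9; π(9) = 10. Hence (πρσ)(3) = 10.

10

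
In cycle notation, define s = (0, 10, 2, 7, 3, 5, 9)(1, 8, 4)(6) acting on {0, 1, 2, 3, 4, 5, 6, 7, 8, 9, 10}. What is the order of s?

The disjoint cycles have lengths 7, 3, 1.
The order of s is the least common multiple of its cycle lengths: lcm(7, 3) = 21.

21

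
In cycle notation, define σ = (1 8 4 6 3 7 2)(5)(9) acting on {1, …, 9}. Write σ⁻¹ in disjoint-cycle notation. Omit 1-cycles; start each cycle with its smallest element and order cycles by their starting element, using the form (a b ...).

If σ sends a → b within a cycle, σ⁻¹ sends b → a; equivalently, reverse each cycle.
After reversing and putting each cycle's least element first, σ⁻¹ = (1 2 7 3 6 4 8).

(1 2 7 3 6 4 8)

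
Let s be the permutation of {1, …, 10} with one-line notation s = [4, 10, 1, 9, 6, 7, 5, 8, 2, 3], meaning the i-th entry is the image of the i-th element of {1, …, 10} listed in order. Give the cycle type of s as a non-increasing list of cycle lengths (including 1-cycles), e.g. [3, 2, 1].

The disjoint cycles are (1 4 9 2 10 3)(5 6 7)(8), with lengths 6, 3, 1 in non-increasing order.

[6, 3, 1]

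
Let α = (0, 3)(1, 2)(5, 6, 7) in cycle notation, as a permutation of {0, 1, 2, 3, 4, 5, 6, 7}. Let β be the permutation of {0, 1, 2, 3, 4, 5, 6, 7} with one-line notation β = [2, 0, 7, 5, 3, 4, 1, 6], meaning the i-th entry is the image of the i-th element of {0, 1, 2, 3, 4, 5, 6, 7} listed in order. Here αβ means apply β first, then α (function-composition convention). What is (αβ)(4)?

0

β(4) = 3, then α(3) = 0; composing gives (αβ)(4) = 0.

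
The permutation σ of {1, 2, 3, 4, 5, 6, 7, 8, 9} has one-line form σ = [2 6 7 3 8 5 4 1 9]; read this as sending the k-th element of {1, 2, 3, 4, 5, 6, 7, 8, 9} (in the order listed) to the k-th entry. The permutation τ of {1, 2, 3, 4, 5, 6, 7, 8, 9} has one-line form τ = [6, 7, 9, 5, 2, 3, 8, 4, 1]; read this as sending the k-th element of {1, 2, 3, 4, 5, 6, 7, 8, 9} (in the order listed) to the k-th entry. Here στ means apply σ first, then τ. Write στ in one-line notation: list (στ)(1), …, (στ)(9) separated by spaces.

7 3 8 9 4 2 5 6 1

(στ)(x) = τ(σ(x)). Computing each image: τ(σ(1)) = τ(2) = 7, τ(σ(2)) = τ(6) = 3, τ(σ(3)) = τ(7) = 8, τ(σ(4)) = τ(3) = 9, τ(σ(5)) = τ(8) = 4, τ(σ(6)) = τ(5) = 2, τ(σ(7)) = τ(4) = 5, τ(σ(8)) = τ(1) = 6, τ(σ(9)) = τ(9) = 1.
Hence στ = [7 3 8 9 4 2 5 6 1].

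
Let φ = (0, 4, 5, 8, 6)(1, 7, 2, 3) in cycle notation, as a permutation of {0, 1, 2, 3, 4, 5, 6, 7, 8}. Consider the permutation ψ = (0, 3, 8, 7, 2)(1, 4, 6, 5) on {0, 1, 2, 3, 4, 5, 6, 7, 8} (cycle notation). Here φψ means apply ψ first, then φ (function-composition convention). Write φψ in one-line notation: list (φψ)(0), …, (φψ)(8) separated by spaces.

(φψ)(x) = φ(ψ(x)). Computing each image: φ(ψ(0)) = φ(3) = 1, φ(ψ(1)) = φ(4) = 5, φ(ψ(2)) = φ(0) = 4, φ(ψ(3)) = φ(8) = 6, φ(ψ(4)) = φ(6) = 0, φ(ψ(5)) = φ(1) = 7, φ(ψ(6)) = φ(5) = 8, φ(ψ(7)) = φ(2) = 3, φ(ψ(8)) = φ(7) = 2.
Hence φψ = [1 5 4 6 0 7 8 3 2].

1 5 4 6 0 7 8 3 2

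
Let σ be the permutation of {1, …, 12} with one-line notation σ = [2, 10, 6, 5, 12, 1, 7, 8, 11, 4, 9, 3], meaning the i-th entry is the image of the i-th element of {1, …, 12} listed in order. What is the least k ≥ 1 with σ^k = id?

8

The disjoint-cycle form of σ has cycle lengths 8, 2, 1, 1.
The order is lcm(8, 2) = 8.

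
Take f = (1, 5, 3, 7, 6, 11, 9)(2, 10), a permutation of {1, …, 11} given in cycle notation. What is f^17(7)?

9

7 lies in the 7-cycle (1, 5, 3, 7, 6, 11, 9).
On a 7-cycle, f^7 is the identity, so f^17 = f^3 there (17 ≡ 3 mod 7).
Stepping 3 places around the cycle: 7 → 6 → 11 → 9.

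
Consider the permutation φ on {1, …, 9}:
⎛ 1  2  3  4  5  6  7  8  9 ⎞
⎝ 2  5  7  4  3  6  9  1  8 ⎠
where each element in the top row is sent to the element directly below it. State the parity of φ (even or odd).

even

In disjoint-cycle form the cycle lengths are 7, 1, 1.
A cycle of length ℓ contributes ℓ−1 transpositions, so φ is a product of 6 transpositions — even.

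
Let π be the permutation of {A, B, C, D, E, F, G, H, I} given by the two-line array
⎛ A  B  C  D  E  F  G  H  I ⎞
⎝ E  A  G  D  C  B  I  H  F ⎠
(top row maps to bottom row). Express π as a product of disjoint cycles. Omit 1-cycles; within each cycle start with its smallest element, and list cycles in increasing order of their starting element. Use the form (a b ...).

(A E C G I F B)

Iterating π from A gives A → E → C → G → I → F → B → A; that is the 7-cycle (A E C G I F B).
Continuing from each remaining unvisited element yields (A E C G I F B).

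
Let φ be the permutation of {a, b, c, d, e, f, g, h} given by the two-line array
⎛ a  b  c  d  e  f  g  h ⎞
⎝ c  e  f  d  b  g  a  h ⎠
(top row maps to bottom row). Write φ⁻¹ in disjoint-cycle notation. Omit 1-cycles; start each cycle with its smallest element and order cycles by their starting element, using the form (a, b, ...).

The cycle decomposition of φ is (a, c, f, g)(b, e).
Reversing each cycle (and rotating so the smallest element leads) gives φ⁻¹ = (a, g, f, c)(b, e).

(a, g, f, c)(b, e)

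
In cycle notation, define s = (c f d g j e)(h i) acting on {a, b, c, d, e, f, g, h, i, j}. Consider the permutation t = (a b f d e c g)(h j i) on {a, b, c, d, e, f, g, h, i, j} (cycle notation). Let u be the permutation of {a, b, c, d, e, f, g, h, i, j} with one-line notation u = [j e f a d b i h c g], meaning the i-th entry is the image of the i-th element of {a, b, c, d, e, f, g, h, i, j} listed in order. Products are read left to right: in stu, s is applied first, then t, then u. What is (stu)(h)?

(stu)(h) = u(t(s(h))). s(h) = i, then t(i) = h, then u(h) = h, so the result is h.

h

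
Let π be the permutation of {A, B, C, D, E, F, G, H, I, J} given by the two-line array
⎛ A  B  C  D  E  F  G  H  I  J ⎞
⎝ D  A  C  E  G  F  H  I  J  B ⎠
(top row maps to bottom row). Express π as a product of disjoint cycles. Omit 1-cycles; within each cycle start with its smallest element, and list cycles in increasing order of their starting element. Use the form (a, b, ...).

(A, D, E, G, H, I, J, B)

Iterating π from A gives A → D → E → G → H → I → J → B → A; that is the 8-cycle (A, D, E, G, H, I, J, B).
Repeating from the next unused element and collecting all non-trivial cycles gives (A, D, E, G, H, I, J, B).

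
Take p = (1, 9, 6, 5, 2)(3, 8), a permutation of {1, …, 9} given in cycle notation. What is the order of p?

The cycle type of p is (5, 2, 1, 1).
The order of p is the least common multiple of its cycle lengths: lcm(5, 2) = 10.

10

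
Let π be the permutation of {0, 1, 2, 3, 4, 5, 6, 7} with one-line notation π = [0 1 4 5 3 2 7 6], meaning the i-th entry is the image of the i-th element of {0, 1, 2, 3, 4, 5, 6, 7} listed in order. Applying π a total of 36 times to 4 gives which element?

Tracing 4 → 3 → … returns to 4 after 4 steps, so 4 lies in a 4-cycle (2 4 3 5).
Powers repeat with period 4 on this cycle, and 36 mod 4 = 0, so π^36(4) = π^0(4).
So π^36(4) = 4.

4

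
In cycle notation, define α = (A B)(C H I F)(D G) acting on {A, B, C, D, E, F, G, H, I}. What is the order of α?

The disjoint cycles have lengths 4, 2, 2, 1.
The order of α is the least common multiple of its cycle lengths: lcm(4, 2, 2) = 4.

4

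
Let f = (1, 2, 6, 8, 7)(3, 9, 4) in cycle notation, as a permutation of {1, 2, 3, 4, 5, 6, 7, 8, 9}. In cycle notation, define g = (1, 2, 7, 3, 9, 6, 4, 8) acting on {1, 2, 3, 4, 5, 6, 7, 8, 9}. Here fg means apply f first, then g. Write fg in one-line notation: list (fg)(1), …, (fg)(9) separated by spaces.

(fg)(x) = g(f(x)). Computing each image: g(f(1)) = g(2) = 7, g(f(2)) = g(6) = 4, g(f(3)) = g(9) = 6, g(f(4)) = g(3) = 9, g(f(5)) = g(5) = 5, g(f(6)) = g(8) = 1, g(f(7)) = g(1) = 2, g(f(8)) = g(7) = 3, g(f(9)) = g(4) = 8.
Hence fg = [7 4 6 9 5 1 2 3 8].

7 4 6 9 5 1 2 3 8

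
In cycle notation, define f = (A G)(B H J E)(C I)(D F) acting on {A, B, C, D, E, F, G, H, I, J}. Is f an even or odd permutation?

The cycle lengths are 4, 2, 2, 2.
A cycle is odd iff its length is even; f has 4 even-length cycles, so sgn(f) = (−1)^4 and f is even.

even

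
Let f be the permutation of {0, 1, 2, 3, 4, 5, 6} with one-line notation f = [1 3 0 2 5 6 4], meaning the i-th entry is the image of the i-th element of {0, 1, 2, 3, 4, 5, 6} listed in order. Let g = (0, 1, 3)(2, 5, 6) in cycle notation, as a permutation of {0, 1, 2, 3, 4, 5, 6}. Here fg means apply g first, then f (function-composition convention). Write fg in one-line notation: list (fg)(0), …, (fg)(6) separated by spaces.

(fg)(x) = f(g(x)). Computing each image: f(g(0)) = f(1) = 3, f(g(1)) = f(3) = 2, f(g(2)) = f(5) = 6, f(g(3)) = f(0) = 1, f(g(4)) = f(4) = 5, f(g(5)) = f(6) = 4, f(g(6)) = f(2) = 0.
Hence fg = [3 2 6 1 5 4 0].

3 2 6 1 5 4 0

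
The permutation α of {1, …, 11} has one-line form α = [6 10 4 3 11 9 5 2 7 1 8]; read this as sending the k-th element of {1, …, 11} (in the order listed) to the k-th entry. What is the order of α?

18

Decomposing into disjoint cycles gives cycle lengths 9, 2.
The order is lcm(9, 2) = 18.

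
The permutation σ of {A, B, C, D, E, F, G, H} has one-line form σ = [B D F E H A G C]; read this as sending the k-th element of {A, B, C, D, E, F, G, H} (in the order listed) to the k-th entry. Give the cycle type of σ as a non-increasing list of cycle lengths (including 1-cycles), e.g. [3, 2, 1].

The disjoint cycles are (A, B, D, E, H, C, F)(G), with lengths 7, 1 in non-increasing order.

[7, 1]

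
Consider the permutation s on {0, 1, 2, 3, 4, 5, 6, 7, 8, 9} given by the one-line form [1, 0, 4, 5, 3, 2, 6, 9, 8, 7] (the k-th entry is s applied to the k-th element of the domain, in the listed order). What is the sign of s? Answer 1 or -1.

In disjoint-cycle form the cycle lengths are 4, 2, 2, 1, 1.
A cycle of length ℓ contributes ℓ−1 transpositions, so s is a product of 3 + 1 + 1 = 5 transpositions — odd.

-1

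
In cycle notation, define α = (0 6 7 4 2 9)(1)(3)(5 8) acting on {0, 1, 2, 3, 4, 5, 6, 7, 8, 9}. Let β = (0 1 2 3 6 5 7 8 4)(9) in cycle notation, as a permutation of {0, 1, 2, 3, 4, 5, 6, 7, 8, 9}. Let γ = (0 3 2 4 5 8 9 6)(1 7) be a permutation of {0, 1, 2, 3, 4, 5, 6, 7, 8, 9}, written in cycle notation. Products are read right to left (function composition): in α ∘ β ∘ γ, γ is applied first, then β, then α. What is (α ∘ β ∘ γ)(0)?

7

Chase 0: γ(0) = 3; β(3) = 6; α(6) = 7. Hence (α ∘ β ∘ γ)(0) = 7.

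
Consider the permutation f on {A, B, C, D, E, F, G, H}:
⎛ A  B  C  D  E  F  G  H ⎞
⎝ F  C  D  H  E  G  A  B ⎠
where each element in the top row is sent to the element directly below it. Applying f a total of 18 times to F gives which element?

Tracing F → G → … returns to F after 3 steps, so F lies in a 3-cycle (A F G).
Since the cycle has length 3, f^18 acts on it the same as f^0 (18 mod 3 = 0).
So f^18(F) = F.

F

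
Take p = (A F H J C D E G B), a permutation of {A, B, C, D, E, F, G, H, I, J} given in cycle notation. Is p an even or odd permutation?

even

The cycle lengths are 9, 1.
A cycle of length ℓ contributes ℓ−1 transpositions, so p is a product of 8 transpositions — even.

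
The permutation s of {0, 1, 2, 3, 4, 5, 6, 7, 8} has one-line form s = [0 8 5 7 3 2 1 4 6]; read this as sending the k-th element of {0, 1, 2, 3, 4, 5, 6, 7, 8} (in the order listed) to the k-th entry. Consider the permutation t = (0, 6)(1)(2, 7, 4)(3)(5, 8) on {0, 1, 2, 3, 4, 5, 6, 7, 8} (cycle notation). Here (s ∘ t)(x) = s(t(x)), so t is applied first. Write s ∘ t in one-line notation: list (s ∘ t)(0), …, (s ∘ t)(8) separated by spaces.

(s ∘ t)(x) = s(t(x)). Computing each image: s(t(0)) = s(6) = 1, s(t(1)) = s(1) = 8, s(t(2)) = s(7) = 4, s(t(3)) = s(3) = 7, s(t(4)) = s(2) = 5, s(t(5)) = s(8) = 6, s(t(6)) = s(0) = 0, s(t(7)) = s(4) = 3, s(t(8)) = s(5) = 2.
Hence s ∘ t = [1 8 4 7 5 6 0 3 2].

1 8 4 7 5 6 0 3 2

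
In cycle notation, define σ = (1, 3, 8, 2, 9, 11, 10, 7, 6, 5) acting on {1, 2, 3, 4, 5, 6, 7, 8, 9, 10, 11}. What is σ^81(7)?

6

7 lies in the 10-cycle (1, 3, 8, 2, 9, 11, 10, 7, 6, 5).
On a 10-cycle, σ^10 is the identity, so σ^81 = σ^1 there (81 ≡ 1 mod 10).
Advancing 1 step from 7: 7 → 6.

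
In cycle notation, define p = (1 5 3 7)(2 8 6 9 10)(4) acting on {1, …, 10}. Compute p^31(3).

3 lies in the 4-cycle (1 5 3 7).
On a 4-cycle, p^4 is the identity, so p^31 = p^3 there (31 ≡ 3 mod 4).
Stepping 3 places around the cycle: 3 → 7 → 1 → 5.

5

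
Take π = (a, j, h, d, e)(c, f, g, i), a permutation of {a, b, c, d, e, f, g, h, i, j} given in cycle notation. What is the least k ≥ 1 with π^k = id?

The disjoint cycles have lengths 5, 4, 1.
Since disjoint cycles commute, ord(π) = lcm(5, 4) = 20.

20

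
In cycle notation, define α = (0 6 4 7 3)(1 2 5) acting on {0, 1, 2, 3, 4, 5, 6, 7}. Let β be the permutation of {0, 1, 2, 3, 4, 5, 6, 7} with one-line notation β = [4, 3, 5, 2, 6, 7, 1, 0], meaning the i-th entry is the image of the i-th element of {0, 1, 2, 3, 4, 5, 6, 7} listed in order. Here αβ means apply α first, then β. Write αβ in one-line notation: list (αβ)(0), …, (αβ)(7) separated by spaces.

1 5 7 4 0 3 6 2

(αβ)(x) = β(α(x)). Computing each image: β(α(0)) = β(6) = 1, β(α(1)) = β(2) = 5, β(α(2)) = β(5) = 7, β(α(3)) = β(0) = 4, β(α(4)) = β(7) = 0, β(α(5)) = β(1) = 3, β(α(6)) = β(4) = 6, β(α(7)) = β(3) = 2.
Hence αβ = [1 5 7 4 0 3 6 2].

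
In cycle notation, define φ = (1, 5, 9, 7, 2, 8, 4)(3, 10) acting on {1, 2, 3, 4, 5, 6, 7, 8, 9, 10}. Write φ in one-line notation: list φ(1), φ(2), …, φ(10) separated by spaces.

Each element maps to the next entry in its cycle (wrapping to the front): 1↦5, 2↦8, 3↦10, 4↦1, 5↦9, 6↦6, 7↦2, 8↦4, 9↦7, 10↦3.
Listing these in domain order gives 5 8 10 1 9 6 2 4 7 3.

5 8 10 1 9 6 2 4 7 3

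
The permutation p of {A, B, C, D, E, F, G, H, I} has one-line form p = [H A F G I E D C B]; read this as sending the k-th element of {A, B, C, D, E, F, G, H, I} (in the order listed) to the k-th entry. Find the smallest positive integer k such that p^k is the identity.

14

The disjoint-cycle form of p has cycle lengths 7, 2.
The order of p is the least common multiple of its cycle lengths: lcm(7, 2) = 14.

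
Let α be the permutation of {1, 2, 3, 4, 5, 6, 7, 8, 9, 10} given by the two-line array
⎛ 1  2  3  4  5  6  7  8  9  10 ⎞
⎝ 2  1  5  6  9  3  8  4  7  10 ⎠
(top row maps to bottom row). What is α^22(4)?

Tracing 4 → 6 → … returns to 4 after 7 steps, so 4 lies in a 7-cycle (3 5 9 7 8 4 6).
On a 7-cycle, α^7 is the identity, so α^22 = α^1 there (22 ≡ 1 mod 7).
Advancing 1 step from 4: 4 → 6.

6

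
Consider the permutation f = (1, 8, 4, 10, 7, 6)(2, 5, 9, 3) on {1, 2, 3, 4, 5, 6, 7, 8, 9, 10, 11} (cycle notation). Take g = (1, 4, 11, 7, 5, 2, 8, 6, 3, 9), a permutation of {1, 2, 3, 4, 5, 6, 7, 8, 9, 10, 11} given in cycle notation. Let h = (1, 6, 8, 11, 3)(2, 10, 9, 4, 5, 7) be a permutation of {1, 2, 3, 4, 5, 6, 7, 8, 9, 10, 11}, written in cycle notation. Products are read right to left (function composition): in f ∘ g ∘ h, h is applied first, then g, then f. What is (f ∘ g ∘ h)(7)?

Apply the permutations in order: h(7) = 2, then g(2) = 8, then f(8) = 4. So (f ∘ g ∘ h)(7) = 4.

4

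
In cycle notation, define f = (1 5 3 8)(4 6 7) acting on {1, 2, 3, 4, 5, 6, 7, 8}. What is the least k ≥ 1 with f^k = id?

The cycle type of f is (4, 3, 1).
Since disjoint cycles commute, ord(f) = lcm(4, 3) = 12.

12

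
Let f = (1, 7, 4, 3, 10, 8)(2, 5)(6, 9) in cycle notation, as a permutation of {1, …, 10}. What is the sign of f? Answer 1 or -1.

-1

The cycle lengths are 6, 2, 2.
A cycle of length ℓ contributes ℓ−1 transpositions, so f is a product of 5 + 1 + 1 = 7 transpositions — odd.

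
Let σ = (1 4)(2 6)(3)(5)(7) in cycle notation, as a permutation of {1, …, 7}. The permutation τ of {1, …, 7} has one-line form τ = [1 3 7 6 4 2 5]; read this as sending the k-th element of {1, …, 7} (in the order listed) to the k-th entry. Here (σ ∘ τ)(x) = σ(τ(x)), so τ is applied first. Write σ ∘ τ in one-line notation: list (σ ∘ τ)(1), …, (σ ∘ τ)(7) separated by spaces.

Chase each element through τ then σ: 1 → 1 → 4; 2 → 3 → 3; 3 → 7 → 7; 4 → 6 → 2; 5 → 4 → 1; 6 → 2 → 6; 7 → 5 → 5.
So σ ∘ τ in one-line form is 4 3 7 2 1 6 5.

4 3 7 2 1 6 5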